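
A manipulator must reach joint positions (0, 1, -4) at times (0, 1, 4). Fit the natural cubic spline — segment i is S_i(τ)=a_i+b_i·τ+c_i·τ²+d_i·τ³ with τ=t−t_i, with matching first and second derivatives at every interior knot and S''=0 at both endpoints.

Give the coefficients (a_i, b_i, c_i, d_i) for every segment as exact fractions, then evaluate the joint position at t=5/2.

Δ: Δ0=1, Δ1=-5/3
row 1: diag=8, rhs=-16; c'=3/8, d'=-2
back: M1=-2
M: M0=0, M1=-2, M2=0
seg 0: a=0, c=M0/2=0, d=(M1−M0)/(6·1)=-1/3, b=Δ0−h0·(2M0+M1)/6=4/3
seg 1: a=1, c=M1/2=-1, d=(M2−M1)/(6·3)=1/9, b=Δ1−h1·(2M1+M2)/6=1/3
t_q=5/2 → seg 1, τ=3/2; S=1+1/3·τ+-1·τ²+1/9·τ³=-3/8

  seg 0: a=0 b=4/3 c=0 d=-1/3
  seg 1: a=1 b=1/3 c=-1 d=1/9
S(5/2) = -3/8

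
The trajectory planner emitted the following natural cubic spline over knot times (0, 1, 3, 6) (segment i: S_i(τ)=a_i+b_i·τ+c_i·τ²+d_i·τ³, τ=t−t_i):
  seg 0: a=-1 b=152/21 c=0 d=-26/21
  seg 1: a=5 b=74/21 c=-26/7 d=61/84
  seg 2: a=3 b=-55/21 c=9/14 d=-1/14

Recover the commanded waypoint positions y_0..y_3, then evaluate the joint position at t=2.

y_0 = S_0(0) = a_0 = -1
y_1 = S_1(0) = a_1 = 5
y_2 = S_2(0) = a_2 = 3
y_3 = S_2(3) = -1
t_q=2 is in segment 1 (τ=1); S_1(τ)=155/28

y_0=-1 y_1=5 y_2=3 y_3=-1
S(2) = 155/28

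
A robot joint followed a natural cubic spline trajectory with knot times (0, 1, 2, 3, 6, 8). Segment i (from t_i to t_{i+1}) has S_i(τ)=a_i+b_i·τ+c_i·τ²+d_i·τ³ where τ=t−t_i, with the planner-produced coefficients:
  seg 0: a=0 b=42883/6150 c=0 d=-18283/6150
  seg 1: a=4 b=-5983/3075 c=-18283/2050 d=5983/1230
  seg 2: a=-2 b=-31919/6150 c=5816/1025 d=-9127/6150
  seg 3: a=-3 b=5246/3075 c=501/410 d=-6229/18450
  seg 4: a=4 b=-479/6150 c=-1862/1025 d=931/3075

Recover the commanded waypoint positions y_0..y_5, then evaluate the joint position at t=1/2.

y_0=0 y_1=4 y_2=-2 y_3=-3 y_4=4 y_5=-1
S(1/2) = 51083/16400

y_0 = S_0(0) = a_0 = 0
y_1 = S_1(0) = a_1 = 4
y_2 = S_2(0) = a_2 = -2
y_3 = S_3(0) = a_3 = -3
y_4 = S_4(0) = a_4 = 4
y_5 = S_4(2) = -1
t_q=1/2 is in segment 0 (τ=1/2); S_0(τ)=51083/16400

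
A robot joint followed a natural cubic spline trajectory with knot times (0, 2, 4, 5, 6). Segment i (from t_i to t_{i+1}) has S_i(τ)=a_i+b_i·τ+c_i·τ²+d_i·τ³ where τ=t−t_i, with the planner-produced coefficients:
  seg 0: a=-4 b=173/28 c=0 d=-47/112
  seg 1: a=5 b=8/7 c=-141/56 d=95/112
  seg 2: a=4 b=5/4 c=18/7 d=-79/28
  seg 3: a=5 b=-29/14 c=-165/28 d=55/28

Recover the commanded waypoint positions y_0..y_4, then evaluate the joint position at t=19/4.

y_0=-4 y_1=5 y_2=4 y_3=5 y_4=-1
S(19/4) = 9307/1792

y_0 = S_0(0) = a_0 = -4
y_1 = S_1(0) = a_1 = 5
y_2 = S_2(0) = a_2 = 4
y_3 = S_3(0) = a_3 = 5
y_4 = S_3(1) = -1
t_q=19/4 is in segment 2 (τ=3/4); S_2(τ)=9307/1792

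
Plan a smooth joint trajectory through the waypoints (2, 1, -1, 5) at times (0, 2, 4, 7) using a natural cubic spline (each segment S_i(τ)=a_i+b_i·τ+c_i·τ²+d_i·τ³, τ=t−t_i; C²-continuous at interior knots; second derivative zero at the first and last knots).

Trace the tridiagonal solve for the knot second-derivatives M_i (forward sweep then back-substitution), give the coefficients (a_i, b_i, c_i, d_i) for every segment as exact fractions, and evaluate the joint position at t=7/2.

  seg 0: a=2 b=-4/19 c=0 d=-11/152
  seg 1: a=1 b=-41/38 c=-33/76 d=9/38
  seg 2: a=-1 b=1/38 c=75/76 d=-25/228
S(7/2) = -121/152

Δ: Δ0=-1/2, Δ1=-1, Δ2=2
row 1: diag=8, rhs=-3; c'=1/4, d'=-3/8
row 2: denom=10−2·1/4=19/2; d'=(18−2·-3/8)/(19/2)=75/38
back: M2=75/38
back: M1=-3/8−1/4·75/38=-33/38
M: M0=0, M1=-33/38, M2=75/38, M3=0
seg 0: a=2, c=M0/2=0, d=(M1−M0)/(6·2)=-11/152, b=Δ0−h0·(2M0+M1)/6=-4/19
seg 1: a=1, c=M1/2=-33/76, d=(M2−M1)/(6·2)=9/38, b=Δ1−h1·(2M1+M2)/6=-41/38
seg 2: a=-1, c=M2/2=75/76, d=(M3−M2)/(6·3)=-25/228, b=Δ2−h2·(2M2+M3)/6=1/38
t_q=7/2 → seg 1, τ=3/2; S=1+-41/38·τ+-33/76·τ²+9/38·τ³=-121/152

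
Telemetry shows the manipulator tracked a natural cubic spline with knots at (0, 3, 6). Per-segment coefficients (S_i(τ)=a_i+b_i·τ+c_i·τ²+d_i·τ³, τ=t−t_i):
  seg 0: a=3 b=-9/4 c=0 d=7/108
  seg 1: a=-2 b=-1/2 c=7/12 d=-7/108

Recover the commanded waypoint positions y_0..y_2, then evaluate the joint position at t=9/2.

y_0=3 y_1=-2 y_2=0
S(9/2) = -53/32

y_0 = S_0(0) = a_0 = 3
y_1 = S_1(0) = a_1 = -2
y_2 = S_1(3) = 0
t_q=9/2 is in segment 1 (τ=3/2); S_1(τ)=-53/32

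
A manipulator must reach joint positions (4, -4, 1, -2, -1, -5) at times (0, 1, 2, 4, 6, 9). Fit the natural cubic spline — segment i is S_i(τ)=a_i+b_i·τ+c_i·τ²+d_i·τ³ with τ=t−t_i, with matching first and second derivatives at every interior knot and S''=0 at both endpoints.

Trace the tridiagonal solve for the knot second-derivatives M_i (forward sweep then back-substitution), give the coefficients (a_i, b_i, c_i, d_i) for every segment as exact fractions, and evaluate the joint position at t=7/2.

  seg 0: a=4 b=-13990/1191 c=0 d=4462/1191
  seg 1: a=-4 b=-604/1191 c=4462/397 d=-6827/1191
  seg 2: a=1 b=5687/1191 c=-2365/397 d=13433/9528
  seg 3: a=-2 b=-5087/2382 c=3973/1588 d=-5641/9528
  seg 4: a=-1 b=914/1191 c=-417/397 d=139/1191
S(7/2) = -12271/25408

Δ: Δ0=-8, Δ1=5, Δ2=-3/2, Δ3=1/2, Δ4=-4/3
row 1: diag=4, rhs=78; c'=1/4, d'=39/2
row 2: denom=6−1·1/4=23/4; d'=(-39−1·39/2)/(23/4)=-234/23
row 3: denom=8−2·8/23=168/23; d'=(12−2·-234/23)/(168/23)=31/7
row 4: denom=10−2·23/84=397/42; d'=(-11−2·31/7)/(397/42)=-834/397
back: M4=-834/397
back: M3=31/7−23/84·-834/397=3973/794
back: M2=-234/23−8/23·3973/794=-4730/397
back: M1=39/2−1/4·-4730/397=8924/397
M: M0=0, M1=8924/397, M2=-4730/397, M3=3973/794, M4=-834/397, M5=0
seg 0: a=4, c=M0/2=0, d=(M1−M0)/(6·1)=4462/1191, b=Δ0−h0·(2M0+M1)/6=-13990/1191
seg 1: a=-4, c=M1/2=4462/397, d=(M2−M1)/(6·1)=-6827/1191, b=Δ1−h1·(2M1+M2)/6=-604/1191
seg 2: a=1, c=M2/2=-2365/397, d=(M3−M2)/(6·2)=13433/9528, b=Δ2−h2·(2M2+M3)/6=5687/1191
seg 3: a=-2, c=M3/2=3973/1588, d=(M4−M3)/(6·2)=-5641/9528, b=Δ3−h3·(2M3+M4)/6=-5087/2382
seg 4: a=-1, c=M4/2=-417/397, d=(M5−M4)/(6·3)=139/1191, b=Δ4−h4·(2M4+M5)/6=914/1191
t_q=7/2 → seg 2, τ=3/2; S=1+5687/1191·τ+-2365/397·τ²+13433/9528·τ³=-12271/25408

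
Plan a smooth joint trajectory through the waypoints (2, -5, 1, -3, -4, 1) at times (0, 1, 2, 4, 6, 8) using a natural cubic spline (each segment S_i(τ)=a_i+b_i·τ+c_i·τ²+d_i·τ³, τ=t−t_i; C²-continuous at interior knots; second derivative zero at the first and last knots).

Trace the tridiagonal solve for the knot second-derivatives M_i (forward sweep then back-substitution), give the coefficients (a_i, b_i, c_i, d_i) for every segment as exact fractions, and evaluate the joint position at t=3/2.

  seg 0: a=2 b=-3380/313 c=0 d=1189/313
  seg 1: a=-5 b=187/313 c=3567/313 d=-1876/313
  seg 2: a=1 b=1693/313 c=-2061/313 d=1803/1252
  seg 3: a=-3 b=-1142/313 c=1287/626 d=-603/2504
  seg 4: a=-4 b=1055/626 c=765/1252 d=-255/2504
S(3/2) = -3257/1252

Δ: Δ0=-7, Δ1=6, Δ2=-2, Δ3=-1/2, Δ4=5/2
row 1: diag=4, rhs=78; c'=1/4, d'=39/2
row 2: denom=6−1·1/4=23/4; d'=(-48−1·39/2)/(23/4)=-270/23
row 3: denom=8−2·8/23=168/23; d'=(9−2·-270/23)/(168/23)=249/56
row 4: denom=8−2·23/84=313/42; d'=(18−2·249/56)/(313/42)=765/626
back: M4=765/626
back: M3=249/56−23/84·765/626=1287/313
back: M2=-270/23−8/23·1287/313=-4122/313
back: M1=39/2−1/4·-4122/313=7134/313
M: M0=0, M1=7134/313, M2=-4122/313, M3=1287/313, M4=765/626, M5=0
seg 0: a=2, c=M0/2=0, d=(M1−M0)/(6·1)=1189/313, b=Δ0−h0·(2M0+M1)/6=-3380/313
seg 1: a=-5, c=M1/2=3567/313, d=(M2−M1)/(6·1)=-1876/313, b=Δ1−h1·(2M1+M2)/6=187/313
seg 2: a=1, c=M2/2=-2061/313, d=(M3−M2)/(6·2)=1803/1252, b=Δ2−h2·(2M2+M3)/6=1693/313
seg 3: a=-3, c=M3/2=1287/626, d=(M4−M3)/(6·2)=-603/2504, b=Δ3−h3·(2M3+M4)/6=-1142/313
seg 4: a=-4, c=M4/2=765/1252, d=(M5−M4)/(6·2)=-255/2504, b=Δ4−h4·(2M4+M5)/6=1055/626
t_q=3/2 → seg 1, τ=1/2; S=-5+187/313·τ+3567/313·τ²+-1876/313·τ³=-3257/1252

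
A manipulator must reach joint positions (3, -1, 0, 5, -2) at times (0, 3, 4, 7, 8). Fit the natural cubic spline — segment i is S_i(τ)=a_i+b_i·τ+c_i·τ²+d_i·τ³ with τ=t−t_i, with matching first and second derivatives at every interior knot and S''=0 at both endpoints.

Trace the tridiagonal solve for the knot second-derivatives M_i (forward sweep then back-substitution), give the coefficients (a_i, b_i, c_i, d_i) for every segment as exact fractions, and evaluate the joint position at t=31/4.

Δ: Δ0=-4/3, Δ1=1, Δ2=5/3, Δ3=-7
row 1: diag=8, rhs=14; c'=1/8, d'=7/4
row 2: denom=8−1·1/8=63/8; d'=(4−1·7/4)/(63/8)=2/7
row 3: denom=8−3·8/21=48/7; d'=(-52−3·2/7)/(48/7)=-185/24
back: M3=-185/24
back: M2=2/7−8/21·-185/24=29/9
back: M1=7/4−1/8·29/9=97/72
M: M0=0, M1=97/72, M2=29/9, M3=-185/24, M4=0
seg 0: a=3, c=M0/2=0, d=(M1−M0)/(6·3)=97/1296, b=Δ0−h0·(2M0+M1)/6=-289/144
seg 1: a=-1, c=M1/2=97/144, d=(M2−M1)/(6·1)=5/16, b=Δ1−h1·(2M1+M2)/6=1/72
seg 2: a=0, c=M2/2=29/18, d=(M3−M2)/(6·3)=-787/1296, b=Δ2−h2·(2M2+M3)/6=331/144
seg 3: a=5, c=M3/2=-185/48, d=(M4−M3)/(6·1)=185/144, b=Δ3−h3·(2M3+M4)/6=-319/72
t_q=31/4 → seg 3, τ=3/4; S=5+-319/72·τ+-185/48·τ²+185/144·τ³=157/3072

  seg 0: a=3 b=-289/144 c=0 d=97/1296
  seg 1: a=-1 b=1/72 c=97/144 d=5/16
  seg 2: a=0 b=331/144 c=29/18 d=-787/1296
  seg 3: a=5 b=-319/72 c=-185/48 d=185/144
S(31/4) = 157/3072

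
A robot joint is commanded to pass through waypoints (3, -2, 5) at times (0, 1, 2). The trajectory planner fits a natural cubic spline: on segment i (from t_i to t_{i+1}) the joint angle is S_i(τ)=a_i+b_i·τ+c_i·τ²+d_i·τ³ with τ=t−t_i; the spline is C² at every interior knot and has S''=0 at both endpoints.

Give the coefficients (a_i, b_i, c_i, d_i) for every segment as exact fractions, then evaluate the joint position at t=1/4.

  seg 0: a=3 b=-8 c=0 d=3
  seg 1: a=-2 b=1 c=9 d=-3
S(1/4) = 67/64

Δ: Δ0=-5, Δ1=7
row 1: diag=4, rhs=72; c'=1/4, d'=18
back: M1=18
M: M0=0, M1=18, M2=0
seg 0: a=3, c=M0/2=0, d=(M1−M0)/(6·1)=3, b=Δ0−h0·(2M0+M1)/6=-8
seg 1: a=-2, c=M1/2=9, d=(M2−M1)/(6·1)=-3, b=Δ1−h1·(2M1+M2)/6=1
t_q=1/4 → seg 0, τ=1/4; S=3+-8·τ+0·τ²+3·τ³=67/64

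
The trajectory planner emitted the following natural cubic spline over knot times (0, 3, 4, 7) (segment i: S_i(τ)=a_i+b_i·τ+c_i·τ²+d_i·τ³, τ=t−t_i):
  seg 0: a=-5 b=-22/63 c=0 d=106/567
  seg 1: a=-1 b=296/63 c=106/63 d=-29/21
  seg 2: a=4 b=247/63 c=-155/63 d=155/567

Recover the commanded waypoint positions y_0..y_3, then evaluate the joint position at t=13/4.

y_0=-5 y_1=-1 y_2=4 y_3=1
S(13/4) = 347/1344

y_0 = S_0(0) = a_0 = -5
y_1 = S_1(0) = a_1 = -1
y_2 = S_2(0) = a_2 = 4
y_3 = S_2(3) = 1
t_q=13/4 is in segment 1 (τ=1/4); S_1(τ)=347/1344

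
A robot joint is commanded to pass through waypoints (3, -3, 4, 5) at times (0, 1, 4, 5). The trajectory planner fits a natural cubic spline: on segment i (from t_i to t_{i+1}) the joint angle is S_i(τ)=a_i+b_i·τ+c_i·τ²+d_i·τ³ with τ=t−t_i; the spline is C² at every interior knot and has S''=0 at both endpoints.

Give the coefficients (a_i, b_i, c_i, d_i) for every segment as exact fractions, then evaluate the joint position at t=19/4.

Δ: Δ0=-6, Δ1=7/3, Δ2=1
row 1: diag=8, rhs=50; c'=3/8, d'=25/4
row 2: denom=8−3·3/8=55/8; d'=(-8−3·25/4)/(55/8)=-214/55
back: M2=-214/55
back: M1=25/4−3/8·-214/55=424/55
M: M0=0, M1=424/55, M2=-214/55, M3=0
seg 0: a=3, c=M0/2=0, d=(M1−M0)/(6·1)=212/165, b=Δ0−h0·(2M0+M1)/6=-1202/165
seg 1: a=-3, c=M1/2=212/55, d=(M2−M1)/(6·3)=-29/45, b=Δ1−h1·(2M1+M2)/6=-566/165
seg 2: a=4, c=M2/2=-107/55, d=(M3−M2)/(6·1)=107/165, b=Δ2−h2·(2M2+M3)/6=379/165
t_q=19/4 → seg 2, τ=3/4; S=4+379/165·τ+-107/55·τ²+107/165·τ³=3451/704

  seg 0: a=3 b=-1202/165 c=0 d=212/165
  seg 1: a=-3 b=-566/165 c=212/55 d=-29/45
  seg 2: a=4 b=379/165 c=-107/55 d=107/165
S(19/4) = 3451/704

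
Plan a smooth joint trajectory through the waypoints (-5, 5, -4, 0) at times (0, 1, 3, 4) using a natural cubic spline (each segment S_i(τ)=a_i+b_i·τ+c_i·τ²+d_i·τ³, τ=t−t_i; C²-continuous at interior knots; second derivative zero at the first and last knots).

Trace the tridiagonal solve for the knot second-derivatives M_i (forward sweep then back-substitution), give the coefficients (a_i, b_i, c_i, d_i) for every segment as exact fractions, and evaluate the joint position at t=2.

  seg 0: a=-5 b=53/4 c=0 d=-13/4
  seg 1: a=5 b=7/2 c=-39/4 d=23/8
  seg 2: a=-4 b=-1 c=15/2 d=-5/2
S(2) = 13/8

Δ: Δ0=10, Δ1=-9/2, Δ2=4
row 1: diag=6, rhs=-87; c'=1/3, d'=-29/2
row 2: denom=6−2·1/3=16/3; d'=(51−2·-29/2)/(16/3)=15
back: M2=15
back: M1=-29/2−1/3·15=-39/2
M: M0=0, M1=-39/2, M2=15, M3=0
seg 0: a=-5, c=M0/2=0, d=(M1−M0)/(6·1)=-13/4, b=Δ0−h0·(2M0+M1)/6=53/4
seg 1: a=5, c=M1/2=-39/4, d=(M2−M1)/(6·2)=23/8, b=Δ1−h1·(2M1+M2)/6=7/2
seg 2: a=-4, c=M2/2=15/2, d=(M3−M2)/(6·1)=-5/2, b=Δ2−h2·(2M2+M3)/6=-1
t_q=2 → seg 1, τ=1; S=5+7/2·τ+-39/4·τ²+23/8·τ³=13/8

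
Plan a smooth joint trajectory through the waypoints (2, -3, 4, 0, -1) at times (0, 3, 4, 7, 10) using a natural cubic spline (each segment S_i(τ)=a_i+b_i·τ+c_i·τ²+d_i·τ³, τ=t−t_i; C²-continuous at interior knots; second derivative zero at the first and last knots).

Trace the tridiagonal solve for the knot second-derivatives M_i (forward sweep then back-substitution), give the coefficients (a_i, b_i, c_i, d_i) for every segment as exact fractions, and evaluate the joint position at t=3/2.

  seg 0: a=2 b=-1237/228 c=0 d=857/2052
  seg 1: a=-3 b=667/114 c=857/228 d=-595/228
  seg 2: a=4 b=421/76 c=-232/57 d=1217/2052
  seg 3: a=0 b=-109/38 c=289/228 d=-289/2052
S(3/2) = -2875/608

Δ: Δ0=-5/3, Δ1=7, Δ2=-4/3, Δ3=-1/3
row 1: diag=8, rhs=52; c'=1/8, d'=13/2
row 2: denom=8−1·1/8=63/8; d'=(-50−1·13/2)/(63/8)=-452/63
row 3: denom=12−3·8/21=76/7; d'=(6−3·-452/63)/(76/7)=289/114
back: M3=289/114
back: M2=-452/63−8/21·289/114=-464/57
back: M1=13/2−1/8·-464/57=857/114
M: M0=0, M1=857/114, M2=-464/57, M3=289/114, M4=0
seg 0: a=2, c=M0/2=0, d=(M1−M0)/(6·3)=857/2052, b=Δ0−h0·(2M0+M1)/6=-1237/228
seg 1: a=-3, c=M1/2=857/228, d=(M2−M1)/(6·1)=-595/228, b=Δ1−h1·(2M1+M2)/6=667/114
seg 2: a=4, c=M2/2=-232/57, d=(M3−M2)/(6·3)=1217/2052, b=Δ2−h2·(2M2+M3)/6=421/76
seg 3: a=0, c=M3/2=289/228, d=(M4−M3)/(6·3)=-289/2052, b=Δ3−h3·(2M3+M4)/6=-109/38
t_q=3/2 → seg 0, τ=3/2; S=2+-1237/228·τ+0·τ²+857/2052·τ³=-2875/608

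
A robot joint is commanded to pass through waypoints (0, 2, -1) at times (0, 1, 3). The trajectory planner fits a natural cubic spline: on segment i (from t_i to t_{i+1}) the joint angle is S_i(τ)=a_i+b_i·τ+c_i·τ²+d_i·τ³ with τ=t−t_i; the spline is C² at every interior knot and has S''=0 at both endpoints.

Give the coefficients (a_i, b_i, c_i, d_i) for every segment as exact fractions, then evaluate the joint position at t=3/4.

  seg 0: a=0 b=31/12 c=0 d=-7/12
  seg 1: a=2 b=5/6 c=-7/4 d=7/24
S(3/4) = 433/256

Δ: Δ0=2, Δ1=-3/2
row 1: diag=6, rhs=-21; c'=1/3, d'=-7/2
back: M1=-7/2
M: M0=0, M1=-7/2, M2=0
seg 0: a=0, c=M0/2=0, d=(M1−M0)/(6·1)=-7/12, b=Δ0−h0·(2M0+M1)/6=31/12
seg 1: a=2, c=M1/2=-7/4, d=(M2−M1)/(6·2)=7/24, b=Δ1−h1·(2M1+M2)/6=5/6
t_q=3/4 → seg 0, τ=3/4; S=0+31/12·τ+0·τ²+-7/12·τ³=433/256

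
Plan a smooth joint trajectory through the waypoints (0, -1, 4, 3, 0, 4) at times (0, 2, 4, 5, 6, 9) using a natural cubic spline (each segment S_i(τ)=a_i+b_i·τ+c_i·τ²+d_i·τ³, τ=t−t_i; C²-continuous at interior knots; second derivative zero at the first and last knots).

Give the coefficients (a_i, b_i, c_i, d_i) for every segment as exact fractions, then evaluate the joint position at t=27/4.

Δ: Δ0=-1/2, Δ1=5/2, Δ2=-1, Δ3=-3, Δ4=4/3
row 1: diag=8, rhs=18; c'=1/4, d'=9/4
row 2: denom=6−2·1/4=11/2; d'=(-21−2·9/4)/(11/2)=-51/11
row 3: denom=4−1·2/11=42/11; d'=(-12−1·-51/11)/(42/11)=-27/14
row 4: denom=8−1·11/42=325/42; d'=(26−1·-27/14)/(325/42)=1173/325
back: M4=1173/325
back: M3=-27/14−11/42·1173/325=-934/325
back: M2=-51/11−2/11·-934/325=-1337/325
back: M1=9/4−1/4·-1337/325=2131/650
M: M0=0, M1=2131/650, M2=-1337/325, M3=-934/325, M4=1173/325, M5=0
seg 0: a=0, c=M0/2=0, d=(M1−M0)/(6·2)=2131/7800, b=Δ0−h0·(2M0+M1)/6=-1553/975
seg 1: a=-1, c=M1/2=2131/1300, d=(M2−M1)/(6·2)=-961/1560, b=Δ1−h1·(2M1+M2)/6=3287/1950
seg 2: a=4, c=M2/2=-1337/650, d=(M3−M2)/(6·1)=31/150, b=Δ2−h2·(2M2+M3)/6=829/975
seg 3: a=3, c=M3/2=-467/325, d=(M4−M3)/(6·1)=2107/1950, b=Δ3−h3·(2M3+M4)/6=-1031/390
seg 4: a=0, c=M4/2=1173/650, d=(M5−M4)/(6·3)=-391/1950, b=Δ4−h4·(2M4+M5)/6=-2219/975
t_q=27/4 → seg 4, τ=3/4; S=0+-2219/975·τ+1173/650·τ²+-391/1950·τ³=-32299/41600

  seg 0: a=0 b=-1553/975 c=0 d=2131/7800
  seg 1: a=-1 b=3287/1950 c=2131/1300 d=-961/1560
  seg 2: a=4 b=829/975 c=-1337/650 d=31/150
  seg 3: a=3 b=-1031/390 c=-467/325 d=2107/1950
  seg 4: a=0 b=-2219/975 c=1173/650 d=-391/1950
S(27/4) = -32299/41600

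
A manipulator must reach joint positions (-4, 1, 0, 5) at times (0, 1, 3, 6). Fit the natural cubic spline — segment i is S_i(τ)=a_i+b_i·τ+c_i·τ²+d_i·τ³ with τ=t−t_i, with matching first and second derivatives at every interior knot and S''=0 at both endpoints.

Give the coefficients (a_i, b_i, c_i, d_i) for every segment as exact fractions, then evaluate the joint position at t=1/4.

Δ: Δ0=5, Δ1=-1/2, Δ2=5/3
row 1: diag=6, rhs=-33; c'=1/3, d'=-11/2
row 2: denom=10−2·1/3=28/3; d'=(13−2·-11/2)/(28/3)=18/7
back: M2=18/7
back: M1=-11/2−1/3·18/7=-89/14
M: M0=0, M1=-89/14, M2=18/7, M3=0
seg 0: a=-4, c=M0/2=0, d=(M1−M0)/(6·1)=-89/84, b=Δ0−h0·(2M0+M1)/6=509/84
seg 1: a=1, c=M1/2=-89/28, d=(M2−M1)/(6·2)=125/168, b=Δ1−h1·(2M1+M2)/6=121/42
seg 2: a=0, c=M2/2=9/7, d=(M3−M2)/(6·3)=-1/7, b=Δ2−h2·(2M2+M3)/6=-19/21
t_q=1/4 → seg 0, τ=1/4; S=-4+509/84·τ+0·τ²+-89/84·τ³=-4483/1792

  seg 0: a=-4 b=509/84 c=0 d=-89/84
  seg 1: a=1 b=121/42 c=-89/28 d=125/168
  seg 2: a=0 b=-19/21 c=9/7 d=-1/7
S(1/4) = -4483/1792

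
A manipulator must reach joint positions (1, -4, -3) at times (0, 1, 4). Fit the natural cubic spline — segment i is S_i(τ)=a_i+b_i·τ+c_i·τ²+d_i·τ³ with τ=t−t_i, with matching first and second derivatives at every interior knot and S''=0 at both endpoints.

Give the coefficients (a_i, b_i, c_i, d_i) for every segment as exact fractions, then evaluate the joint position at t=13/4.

Δ: Δ0=-5, Δ1=1/3
row 1: diag=8, rhs=32; c'=3/8, d'=4
back: M1=4
M: M0=0, M1=4, M2=0
seg 0: a=1, c=M0/2=0, d=(M1−M0)/(6·1)=2/3, b=Δ0−h0·(2M0+M1)/6=-17/3
seg 1: a=-4, c=M1/2=2, d=(M2−M1)/(6·3)=-2/9, b=Δ1−h1·(2M1+M2)/6=-11/3
t_q=13/4 → seg 1, τ=9/4; S=-4+-11/3·τ+2·τ²+-2/9·τ³=-149/32

  seg 0: a=1 b=-17/3 c=0 d=2/3
  seg 1: a=-4 b=-11/3 c=2 d=-2/9
S(13/4) = -149/32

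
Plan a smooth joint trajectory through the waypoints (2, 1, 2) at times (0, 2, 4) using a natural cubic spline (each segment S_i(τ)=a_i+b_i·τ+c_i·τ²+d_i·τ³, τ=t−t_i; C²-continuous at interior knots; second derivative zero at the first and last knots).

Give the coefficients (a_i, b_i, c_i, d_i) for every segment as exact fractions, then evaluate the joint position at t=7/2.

  seg 0: a=2 b=-3/4 c=0 d=1/16
  seg 1: a=1 b=0 c=3/8 d=-1/16
S(7/2) = 209/128

Δ: Δ0=-1/2, Δ1=1/2
row 1: diag=8, rhs=6; c'=1/4, d'=3/4
back: M1=3/4
M: M0=0, M1=3/4, M2=0
seg 0: a=2, c=M0/2=0, d=(M1−M0)/(6·2)=1/16, b=Δ0−h0·(2M0+M1)/6=-3/4
seg 1: a=1, c=M1/2=3/8, d=(M2−M1)/(6·2)=-1/16, b=Δ1−h1·(2M1+M2)/6=0
t_q=7/2 → seg 1, τ=3/2; S=1+0·τ+3/8·τ²+-1/16·τ³=209/128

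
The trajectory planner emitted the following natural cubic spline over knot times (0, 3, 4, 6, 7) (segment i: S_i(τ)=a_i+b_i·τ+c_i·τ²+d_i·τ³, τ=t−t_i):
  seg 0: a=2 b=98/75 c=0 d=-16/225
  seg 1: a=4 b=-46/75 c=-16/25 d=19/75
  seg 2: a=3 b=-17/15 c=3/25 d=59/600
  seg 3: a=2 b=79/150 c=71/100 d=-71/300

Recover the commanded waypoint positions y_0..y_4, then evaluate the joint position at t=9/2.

y_0=2 y_1=4 y_2=3 y_3=2 y_4=3
S(9/2) = 3961/1600

y_0 = S_0(0) = a_0 = 2
y_1 = S_1(0) = a_1 = 4
y_2 = S_2(0) = a_2 = 3
y_3 = S_3(0) = a_3 = 2
y_4 = S_3(1) = 3
t_q=9/2 is in segment 2 (τ=1/2); S_2(τ)=3961/1600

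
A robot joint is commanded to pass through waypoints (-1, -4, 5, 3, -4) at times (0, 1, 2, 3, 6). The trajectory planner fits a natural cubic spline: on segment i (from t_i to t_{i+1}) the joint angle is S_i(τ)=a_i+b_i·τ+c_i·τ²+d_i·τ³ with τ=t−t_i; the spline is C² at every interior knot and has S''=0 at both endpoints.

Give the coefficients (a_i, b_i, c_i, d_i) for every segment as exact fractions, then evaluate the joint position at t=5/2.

Δ: Δ0=-3, Δ1=9, Δ2=-2, Δ3=-7/3
row 1: diag=4, rhs=72; c'=1/4, d'=18
row 2: denom=4−1·1/4=15/4; d'=(-66−1·18)/(15/4)=-112/5
row 3: denom=8−1·4/15=116/15; d'=(-2−1·-112/5)/(116/15)=153/58
back: M3=153/58
back: M2=-112/5−4/15·153/58=-670/29
back: M1=18−1/4·-670/29=1379/58
M: M0=0, M1=1379/58, M2=-670/29, M3=153/58, M4=0
seg 0: a=-1, c=M0/2=0, d=(M1−M0)/(6·1)=1379/348, b=Δ0−h0·(2M0+M1)/6=-2423/348
seg 1: a=-4, c=M1/2=1379/116, d=(M2−M1)/(6·1)=-2719/348, b=Δ1−h1·(2M1+M2)/6=857/174
seg 2: a=5, c=M2/2=-335/29, d=(M3−M2)/(6·1)=1493/348, b=Δ2−h2·(2M2+M3)/6=1831/348
seg 3: a=3, c=M3/2=153/116, d=(M4−M3)/(6·3)=-17/116, b=Δ3−h3·(2M3+M4)/6=-865/174
t_q=5/2 → seg 2, τ=1/2; S=5+1831/348·τ+-335/29·τ²+1493/348·τ³=4899/928

  seg 0: a=-1 b=-2423/348 c=0 d=1379/348
  seg 1: a=-4 b=857/174 c=1379/116 d=-2719/348
  seg 2: a=5 b=1831/348 c=-335/29 d=1493/348
  seg 3: a=3 b=-865/174 c=153/116 d=-17/116
S(5/2) = 4899/928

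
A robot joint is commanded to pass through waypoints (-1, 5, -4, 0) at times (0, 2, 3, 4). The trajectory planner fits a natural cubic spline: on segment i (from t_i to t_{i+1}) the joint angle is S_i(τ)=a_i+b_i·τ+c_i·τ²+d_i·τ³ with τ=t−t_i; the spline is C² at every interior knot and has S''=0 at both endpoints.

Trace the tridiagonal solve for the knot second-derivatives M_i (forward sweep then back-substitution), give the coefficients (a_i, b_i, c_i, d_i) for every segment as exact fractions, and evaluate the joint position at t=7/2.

  seg 0: a=-1 b=191/23 c=0 d=-61/46
  seg 1: a=5 b=-175/23 c=-183/23 d=151/23
  seg 2: a=-4 b=-88/23 c=270/23 d=-90/23
S(7/2) = -319/92

Δ: Δ0=3, Δ1=-9, Δ2=4
row 1: diag=6, rhs=-72; c'=1/6, d'=-12
row 2: denom=4−1·1/6=23/6; d'=(78−1·-12)/(23/6)=540/23
back: M2=540/23
back: M1=-12−1/6·540/23=-366/23
M: M0=0, M1=-366/23, M2=540/23, M3=0
seg 0: a=-1, c=M0/2=0, d=(M1−M0)/(6·2)=-61/46, b=Δ0−h0·(2M0+M1)/6=191/23
seg 1: a=5, c=M1/2=-183/23, d=(M2−M1)/(6·1)=151/23, b=Δ1−h1·(2M1+M2)/6=-175/23
seg 2: a=-4, c=M2/2=270/23, d=(M3−M2)/(6·1)=-90/23, b=Δ2−h2·(2M2+M3)/6=-88/23
t_q=7/2 → seg 2, τ=1/2; S=-4+-88/23·τ+270/23·τ²+-90/23·τ³=-319/92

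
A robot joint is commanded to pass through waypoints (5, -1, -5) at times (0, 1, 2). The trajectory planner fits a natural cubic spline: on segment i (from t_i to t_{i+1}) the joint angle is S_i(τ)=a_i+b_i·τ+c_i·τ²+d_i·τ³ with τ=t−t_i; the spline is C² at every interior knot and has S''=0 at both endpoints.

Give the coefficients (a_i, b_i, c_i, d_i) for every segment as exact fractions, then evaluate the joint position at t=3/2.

  seg 0: a=5 b=-13/2 c=0 d=1/2
  seg 1: a=-1 b=-5 c=3/2 d=-1/2
S(3/2) = -51/16

Δ: Δ0=-6, Δ1=-4
row 1: diag=4, rhs=12; c'=1/4, d'=3
back: M1=3
M: M0=0, M1=3, M2=0
seg 0: a=5, c=M0/2=0, d=(M1−M0)/(6·1)=1/2, b=Δ0−h0·(2M0+M1)/6=-13/2
seg 1: a=-1, c=M1/2=3/2, d=(M2−M1)/(6·1)=-1/2, b=Δ1−h1·(2M1+M2)/6=-5
t_q=3/2 → seg 1, τ=1/2; S=-1+-5·τ+3/2·τ²+-1/2·τ³=-51/16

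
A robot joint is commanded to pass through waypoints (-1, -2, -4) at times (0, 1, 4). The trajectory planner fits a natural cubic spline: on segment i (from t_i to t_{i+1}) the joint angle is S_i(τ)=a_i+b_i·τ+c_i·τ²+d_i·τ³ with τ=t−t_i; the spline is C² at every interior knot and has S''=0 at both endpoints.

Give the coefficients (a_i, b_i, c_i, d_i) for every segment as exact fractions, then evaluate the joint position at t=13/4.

  seg 0: a=-1 b=-25/24 c=0 d=1/24
  seg 1: a=-2 b=-11/12 c=1/8 d=-1/72
S(13/4) = -1837/512

Δ: Δ0=-1, Δ1=-2/3
row 1: diag=8, rhs=2; c'=3/8, d'=1/4
back: M1=1/4
M: M0=0, M1=1/4, M2=0
seg 0: a=-1, c=M0/2=0, d=(M1−M0)/(6·1)=1/24, b=Δ0−h0·(2M0+M1)/6=-25/24
seg 1: a=-2, c=M1/2=1/8, d=(M2−M1)/(6·3)=-1/72, b=Δ1−h1·(2M1+M2)/6=-11/12
t_q=13/4 → seg 1, τ=9/4; S=-2+-11/12·τ+1/8·τ²+-1/72·τ³=-1837/512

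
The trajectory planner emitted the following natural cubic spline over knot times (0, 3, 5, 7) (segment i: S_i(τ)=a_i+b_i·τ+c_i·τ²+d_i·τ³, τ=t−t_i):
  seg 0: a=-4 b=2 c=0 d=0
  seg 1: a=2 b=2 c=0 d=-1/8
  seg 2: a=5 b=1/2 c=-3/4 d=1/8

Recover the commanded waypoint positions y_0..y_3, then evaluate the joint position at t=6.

y_0=-4 y_1=2 y_2=5 y_3=4
S(6) = 39/8

y_0 = S_0(0) = a_0 = -4
y_1 = S_1(0) = a_1 = 2
y_2 = S_2(0) = a_2 = 5
y_3 = S_2(2) = 4
t_q=6 is in segment 2 (τ=1); S_2(τ)=39/8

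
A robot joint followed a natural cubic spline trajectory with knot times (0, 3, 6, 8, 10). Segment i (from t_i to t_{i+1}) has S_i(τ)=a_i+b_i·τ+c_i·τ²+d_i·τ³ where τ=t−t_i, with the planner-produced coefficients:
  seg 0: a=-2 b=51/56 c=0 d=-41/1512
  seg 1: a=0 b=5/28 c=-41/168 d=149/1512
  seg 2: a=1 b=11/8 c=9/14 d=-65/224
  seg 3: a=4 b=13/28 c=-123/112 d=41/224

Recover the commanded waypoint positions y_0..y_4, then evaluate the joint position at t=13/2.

y_0 = S_0(0) = a_0 = -2
y_1 = S_1(0) = a_1 = 0
y_2 = S_2(0) = a_2 = 1
y_3 = S_3(0) = a_3 = 4
y_4 = S_3(2) = 2
t_q=13/2 is in segment 2 (τ=1/2); S_2(τ)=3247/1792

y_0=-2 y_1=0 y_2=1 y_3=4 y_4=2
S(13/2) = 3247/1792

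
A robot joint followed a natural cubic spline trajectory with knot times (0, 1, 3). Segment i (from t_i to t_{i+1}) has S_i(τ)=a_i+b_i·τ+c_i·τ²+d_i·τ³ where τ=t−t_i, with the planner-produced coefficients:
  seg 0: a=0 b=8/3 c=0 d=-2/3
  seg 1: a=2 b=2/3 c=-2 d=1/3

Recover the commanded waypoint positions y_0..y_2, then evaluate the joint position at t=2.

y_0 = S_0(0) = a_0 = 0
y_1 = S_1(0) = a_1 = 2
y_2 = S_1(2) = -2
t_q=2 is in segment 1 (τ=1); S_1(τ)=1

y_0=0 y_1=2 y_2=-2
S(2) = 1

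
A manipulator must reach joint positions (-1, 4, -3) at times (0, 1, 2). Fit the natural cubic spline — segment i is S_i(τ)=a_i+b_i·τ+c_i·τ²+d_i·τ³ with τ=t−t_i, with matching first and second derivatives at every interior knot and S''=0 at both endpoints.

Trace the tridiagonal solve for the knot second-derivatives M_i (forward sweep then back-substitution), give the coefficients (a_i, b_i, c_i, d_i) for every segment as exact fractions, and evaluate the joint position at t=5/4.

  seg 0: a=-1 b=8 c=0 d=-3
  seg 1: a=4 b=-1 c=-9 d=3
S(5/4) = 207/64

Δ: Δ0=5, Δ1=-7
row 1: diag=4, rhs=-72; c'=1/4, d'=-18
back: M1=-18
M: M0=0, M1=-18, M2=0
seg 0: a=-1, c=M0/2=0, d=(M1−M0)/(6·1)=-3, b=Δ0−h0·(2M0+M1)/6=8
seg 1: a=4, c=M1/2=-9, d=(M2−M1)/(6·1)=3, b=Δ1−h1·(2M1+M2)/6=-1
t_q=5/4 → seg 1, τ=1/4; S=4+-1·τ+-9·τ²+3·τ³=207/64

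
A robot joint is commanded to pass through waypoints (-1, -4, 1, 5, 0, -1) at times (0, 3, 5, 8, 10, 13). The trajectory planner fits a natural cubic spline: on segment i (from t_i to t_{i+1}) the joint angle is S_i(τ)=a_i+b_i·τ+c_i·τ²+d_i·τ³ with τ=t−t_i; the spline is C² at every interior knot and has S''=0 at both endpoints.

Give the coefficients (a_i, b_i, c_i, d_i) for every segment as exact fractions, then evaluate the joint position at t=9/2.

  seg 0: a=-1 b=-5785/2772 c=0 d=3013/24948
  seg 1: a=-4 b=1627/1386 c=3013/2772 d=-1175/5544
  seg 2: a=1 b=688/231 c=-128/693 d=-4/33
  seg 3: a=5 b=-108/77 c=-884/693 d=2015/5544
  seg 4: a=0 b=-2971/1386 c=2509/2772 d=-2509/24948
S(9/2) = -7523/14784

Δ: Δ0=-1, Δ1=5/2, Δ2=4/3, Δ3=-5/2, Δ4=-1/3
row 1: diag=10, rhs=21; c'=1/5, d'=21/10
row 2: denom=10−2·1/5=48/5; d'=(-7−2·21/10)/(48/5)=-7/6
row 3: denom=10−3·5/16=145/16; d'=(-23−3·-7/6)/(145/16)=-312/145
row 4: denom=10−2·32/145=1386/145; d'=(13−2·-312/145)/(1386/145)=2509/1386
back: M4=2509/1386
back: M3=-312/145−32/145·2509/1386=-1768/693
back: M2=-7/6−5/16·-1768/693=-256/693
back: M1=21/10−1/5·-256/693=3013/1386
M: M0=0, M1=3013/1386, M2=-256/693, M3=-1768/693, M4=2509/1386, M5=0
seg 0: a=-1, c=M0/2=0, d=(M1−M0)/(6·3)=3013/24948, b=Δ0−h0·(2M0+M1)/6=-5785/2772
seg 1: a=-4, c=M1/2=3013/2772, d=(M2−M1)/(6·2)=-1175/5544, b=Δ1−h1·(2M1+M2)/6=1627/1386
seg 2: a=1, c=M2/2=-128/693, d=(M3−M2)/(6·3)=-4/33, b=Δ2−h2·(2M2+M3)/6=688/231
seg 3: a=5, c=M3/2=-884/693, d=(M4−M3)/(6·2)=2015/5544, b=Δ3−h3·(2M3+M4)/6=-108/77
seg 4: a=0, c=M4/2=2509/2772, d=(M5−M4)/(6·3)=-2509/24948, b=Δ4−h4·(2M4+M5)/6=-2971/1386
t_q=9/2 → seg 1, τ=3/2; S=-4+1627/1386·τ+3013/2772·τ²+-1175/5544·τ³=-7523/14784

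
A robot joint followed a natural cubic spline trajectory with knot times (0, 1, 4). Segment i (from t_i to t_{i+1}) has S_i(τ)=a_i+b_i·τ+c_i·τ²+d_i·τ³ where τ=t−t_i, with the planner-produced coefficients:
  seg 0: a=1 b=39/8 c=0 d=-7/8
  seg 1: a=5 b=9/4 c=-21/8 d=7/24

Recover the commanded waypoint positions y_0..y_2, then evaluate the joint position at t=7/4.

y_0=1 y_1=5 y_2=-4
S(7/4) = 2731/512

y_0 = S_0(0) = a_0 = 1
y_1 = S_1(0) = a_1 = 5
y_2 = S_1(3) = -4
t_q=7/4 is in segment 1 (τ=3/4); S_1(τ)=2731/512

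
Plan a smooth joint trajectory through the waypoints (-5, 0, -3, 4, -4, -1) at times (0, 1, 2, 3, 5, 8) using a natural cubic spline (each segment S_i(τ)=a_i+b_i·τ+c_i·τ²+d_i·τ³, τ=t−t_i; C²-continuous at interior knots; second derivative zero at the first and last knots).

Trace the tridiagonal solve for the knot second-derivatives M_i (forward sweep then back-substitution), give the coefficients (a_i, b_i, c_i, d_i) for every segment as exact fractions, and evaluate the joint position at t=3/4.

Δ: Δ0=5, Δ1=-3, Δ2=7, Δ3=-4, Δ4=1
row 1: diag=4, rhs=-48; c'=1/4, d'=-12
row 2: denom=4−1·1/4=15/4; d'=(60−1·-12)/(15/4)=96/5
row 3: denom=6−1·4/15=86/15; d'=(-66−1·96/5)/(86/15)=-639/43
row 4: denom=10−2·15/43=400/43; d'=(30−2·-639/43)/(400/43)=321/50
back: M4=321/50
back: M3=-639/43−15/43·321/50=-171/10
back: M2=96/5−4/15·-171/10=594/25
back: M1=-12−1/4·594/25=-897/50
M: M0=0, M1=-897/50, M2=594/25, M3=-171/10, M4=321/50, M5=0
seg 0: a=-5, c=M0/2=0, d=(M1−M0)/(6·1)=-299/100, b=Δ0−h0·(2M0+M1)/6=799/100
seg 1: a=0, c=M1/2=-897/100, d=(M2−M1)/(6·1)=139/20, b=Δ1−h1·(2M1+M2)/6=-49/50
seg 2: a=-3, c=M2/2=297/25, d=(M3−M2)/(6·1)=-681/100, b=Δ2−h2·(2M2+M3)/6=193/100
seg 3: a=4, c=M3/2=-171/20, d=(M4−M3)/(6·2)=49/25, b=Δ3−h3·(2M3+M4)/6=263/50
seg 4: a=-4, c=M4/2=321/100, d=(M5−M4)/(6·3)=-107/300, b=Δ4−h4·(2M4+M5)/6=-271/50
t_q=3/4 → seg 0, τ=3/4; S=-5+799/100·τ+0·τ²+-299/100·τ³=-1721/6400

  seg 0: a=-5 b=799/100 c=0 d=-299/100
  seg 1: a=0 b=-49/50 c=-897/100 d=139/20
  seg 2: a=-3 b=193/100 c=297/25 d=-681/100
  seg 3: a=4 b=263/50 c=-171/20 d=49/25
  seg 4: a=-4 b=-271/50 c=321/100 d=-107/300
S(3/4) = -1721/6400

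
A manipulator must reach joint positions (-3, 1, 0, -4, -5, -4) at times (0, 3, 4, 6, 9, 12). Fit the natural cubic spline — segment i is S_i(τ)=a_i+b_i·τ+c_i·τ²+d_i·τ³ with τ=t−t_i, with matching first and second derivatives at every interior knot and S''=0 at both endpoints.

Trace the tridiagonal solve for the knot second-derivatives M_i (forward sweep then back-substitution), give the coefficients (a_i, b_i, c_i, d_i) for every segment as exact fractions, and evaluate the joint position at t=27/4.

  seg 0: a=-3 b=3443/1611 c=0 d=-1295/14499
  seg 1: a=1 b=-442/1611 c=-1295/1611 d=14/179
  seg 2: a=0 b=-2654/1611 c=-917/1611 d=211/1074
  seg 3: a=-4 b=-2524/1611 c=982/1611 d=-959/14499
  seg 4: a=-5 b=491/1611 c=23/1611 d=-23/14499
S(27/4) = -55677/11456

Δ: Δ0=4/3, Δ1=-1, Δ2=-2, Δ3=-1/3, Δ4=1/3
row 1: diag=8, rhs=-14; c'=1/8, d'=-7/4
row 2: denom=6−1·1/8=47/8; d'=(-6−1·-7/4)/(47/8)=-34/47
row 3: denom=10−2·16/47=438/47; d'=(10−2·-34/47)/(438/47)=269/219
row 4: denom=12−3·47/146=1611/146; d'=(4−3·269/219)/(1611/146)=46/1611
back: M4=46/1611
back: M3=269/219−47/146·46/1611=1964/1611
back: M2=-34/47−16/47·1964/1611=-1834/1611
back: M1=-7/4−1/8·-1834/1611=-2590/1611
M: M0=0, M1=-2590/1611, M2=-1834/1611, M3=1964/1611, M4=46/1611, M5=0
seg 0: a=-3, c=M0/2=0, d=(M1−M0)/(6·3)=-1295/14499, b=Δ0−h0·(2M0+M1)/6=3443/1611
seg 1: a=1, c=M1/2=-1295/1611, d=(M2−M1)/(6·1)=14/179, b=Δ1−h1·(2M1+M2)/6=-442/1611
seg 2: a=0, c=M2/2=-917/1611, d=(M3−M2)/(6·2)=211/1074, b=Δ2−h2·(2M2+M3)/6=-2654/1611
seg 3: a=-4, c=M3/2=982/1611, d=(M4−M3)/(6·3)=-959/14499, b=Δ3−h3·(2M3+M4)/6=-2524/1611
seg 4: a=-5, c=M4/2=23/1611, d=(M5−M4)/(6·3)=-23/14499, b=Δ4−h4·(2M4+M5)/6=491/1611
t_q=27/4 → seg 3, τ=3/4; S=-4+-2524/1611·τ+982/1611·τ²+-959/14499·τ³=-55677/11456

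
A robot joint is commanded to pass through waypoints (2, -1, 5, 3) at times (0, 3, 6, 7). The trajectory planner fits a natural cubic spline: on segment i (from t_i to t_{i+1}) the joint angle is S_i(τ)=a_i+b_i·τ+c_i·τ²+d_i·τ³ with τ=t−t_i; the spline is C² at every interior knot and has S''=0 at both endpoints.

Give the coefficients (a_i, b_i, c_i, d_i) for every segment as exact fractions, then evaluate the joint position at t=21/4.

  seg 0: a=2 b=-65/29 c=0 d=4/29
  seg 1: a=-1 b=43/29 c=36/29 d=-31/87
  seg 2: a=5 b=-20/29 c=-57/29 d=19/29
S(21/4) = 8467/1856

Δ: Δ0=-1, Δ1=2, Δ2=-2
row 1: diag=12, rhs=18; c'=1/4, d'=3/2
row 2: denom=8−3·1/4=29/4; d'=(-24−3·3/2)/(29/4)=-114/29
back: M2=-114/29
back: M1=3/2−1/4·-114/29=72/29
M: M0=0, M1=72/29, M2=-114/29, M3=0
seg 0: a=2, c=M0/2=0, d=(M1−M0)/(6·3)=4/29, b=Δ0−h0·(2M0+M1)/6=-65/29
seg 1: a=-1, c=M1/2=36/29, d=(M2−M1)/(6·3)=-31/87, b=Δ1−h1·(2M1+M2)/6=43/29
seg 2: a=5, c=M2/2=-57/29, d=(M3−M2)/(6·1)=19/29, b=Δ2−h2·(2M2+M3)/6=-20/29
t_q=21/4 → seg 1, τ=9/4; S=-1+43/29·τ+36/29·τ²+-31/87·τ³=8467/1856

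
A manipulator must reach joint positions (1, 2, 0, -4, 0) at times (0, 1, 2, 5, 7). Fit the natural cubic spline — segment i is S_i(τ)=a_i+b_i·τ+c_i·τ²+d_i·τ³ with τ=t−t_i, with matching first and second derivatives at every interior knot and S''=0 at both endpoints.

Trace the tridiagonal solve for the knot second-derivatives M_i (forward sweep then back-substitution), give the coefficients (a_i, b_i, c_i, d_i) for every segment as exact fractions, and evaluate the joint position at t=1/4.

  seg 0: a=1 b=1451/822 c=0 d=-629/822
  seg 1: a=2 b=-218/411 c=-629/274 d=679/822
  seg 2: a=0 b=-2173/822 c=25/137 d=209/2466
  seg 3: a=-4 b=304/411 c=259/274 d=-259/1644
S(1/4) = 25065/17536

Δ: Δ0=1, Δ1=-2, Δ2=-4/3, Δ3=2
row 1: diag=4, rhs=-18; c'=1/4, d'=-9/2
row 2: denom=8−1·1/4=31/4; d'=(4−1·-9/2)/(31/4)=34/31
row 3: denom=10−3·12/31=274/31; d'=(20−3·34/31)/(274/31)=259/137
back: M3=259/137
back: M2=34/31−12/31·259/137=50/137
back: M1=-9/2−1/4·50/137=-629/137
M: M0=0, M1=-629/137, M2=50/137, M3=259/137, M4=0
seg 0: a=1, c=M0/2=0, d=(M1−M0)/(6·1)=-629/822, b=Δ0−h0·(2M0+M1)/6=1451/822
seg 1: a=2, c=M1/2=-629/274, d=(M2−M1)/(6·1)=679/822, b=Δ1−h1·(2M1+M2)/6=-218/411
seg 2: a=0, c=M2/2=25/137, d=(M3−M2)/(6·3)=209/2466, b=Δ2−h2·(2M2+M3)/6=-2173/822
seg 3: a=-4, c=M3/2=259/274, d=(M4−M3)/(6·2)=-259/1644, b=Δ3−h3·(2M3+M4)/6=304/411
t_q=1/4 → seg 0, τ=1/4; S=1+1451/822·τ+0·τ²+-629/822·τ³=25065/17536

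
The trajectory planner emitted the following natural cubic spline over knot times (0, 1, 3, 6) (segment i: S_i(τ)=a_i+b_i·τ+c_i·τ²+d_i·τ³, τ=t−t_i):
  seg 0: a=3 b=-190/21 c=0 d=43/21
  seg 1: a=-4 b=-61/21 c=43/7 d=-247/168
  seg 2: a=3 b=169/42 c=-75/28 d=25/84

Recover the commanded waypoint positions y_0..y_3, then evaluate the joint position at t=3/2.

y_0=3 y_1=-4 y_2=3 y_3=-1
S(3/2) = -1837/448

y_0 = S_0(0) = a_0 = 3
y_1 = S_1(0) = a_1 = -4
y_2 = S_2(0) = a_2 = 3
y_3 = S_2(3) = -1
t_q=3/2 is in segment 1 (τ=1/2); S_1(τ)=-1837/448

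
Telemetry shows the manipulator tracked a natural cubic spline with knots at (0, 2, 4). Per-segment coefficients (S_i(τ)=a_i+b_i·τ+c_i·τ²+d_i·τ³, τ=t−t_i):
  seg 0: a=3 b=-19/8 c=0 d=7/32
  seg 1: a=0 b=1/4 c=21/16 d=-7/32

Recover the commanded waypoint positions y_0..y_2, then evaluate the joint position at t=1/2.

y_0=3 y_1=0 y_2=4
S(1/2) = 471/256

y_0 = S_0(0) = a_0 = 3
y_1 = S_1(0) = a_1 = 0
y_2 = S_1(2) = 4
t_q=1/2 is in segment 0 (τ=1/2); S_0(τ)=471/256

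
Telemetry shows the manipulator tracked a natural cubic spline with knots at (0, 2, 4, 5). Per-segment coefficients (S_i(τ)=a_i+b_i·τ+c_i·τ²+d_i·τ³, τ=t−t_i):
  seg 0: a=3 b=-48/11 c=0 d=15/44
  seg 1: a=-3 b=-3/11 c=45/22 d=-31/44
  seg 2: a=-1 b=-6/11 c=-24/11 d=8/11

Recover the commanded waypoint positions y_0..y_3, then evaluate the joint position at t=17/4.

y_0=3 y_1=-3 y_2=-1 y_3=-3
S(17/4) = -111/88

y_0 = S_0(0) = a_0 = 3
y_1 = S_1(0) = a_1 = -3
y_2 = S_2(0) = a_2 = -1
y_3 = S_2(1) = -3
t_q=17/4 is in segment 2 (τ=1/4); S_2(τ)=-111/88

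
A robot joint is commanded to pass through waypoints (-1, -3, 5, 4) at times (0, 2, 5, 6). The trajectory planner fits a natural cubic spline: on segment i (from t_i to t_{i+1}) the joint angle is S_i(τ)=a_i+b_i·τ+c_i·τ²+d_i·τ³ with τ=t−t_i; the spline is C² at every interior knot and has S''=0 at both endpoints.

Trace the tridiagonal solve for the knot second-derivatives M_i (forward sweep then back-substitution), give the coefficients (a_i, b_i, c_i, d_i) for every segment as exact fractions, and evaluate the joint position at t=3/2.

Δ: Δ0=-1, Δ1=8/3, Δ2=-1
row 1: diag=10, rhs=22; c'=3/10, d'=11/5
row 2: denom=8−3·3/10=71/10; d'=(-22−3·11/5)/(71/10)=-286/71
back: M2=-286/71
back: M1=11/5−3/10·-286/71=242/71
M: M0=0, M1=242/71, M2=-286/71, M3=0
seg 0: a=-1, c=M0/2=0, d=(M1−M0)/(6·2)=121/426, b=Δ0−h0·(2M0+M1)/6=-455/213
seg 1: a=-3, c=M1/2=121/71, d=(M2−M1)/(6·3)=-88/213, b=Δ1−h1·(2M1+M2)/6=271/213
seg 2: a=5, c=M2/2=-143/71, d=(M3−M2)/(6·1)=143/213, b=Δ2−h2·(2M2+M3)/6=73/213
t_q=3/2 → seg 0, τ=3/2; S=-1+-455/213·τ+0·τ²+121/426·τ³=-3687/1136

  seg 0: a=-1 b=-455/213 c=0 d=121/426
  seg 1: a=-3 b=271/213 c=121/71 d=-88/213
  seg 2: a=5 b=73/213 c=-143/71 d=143/213
S(3/2) = -3687/1136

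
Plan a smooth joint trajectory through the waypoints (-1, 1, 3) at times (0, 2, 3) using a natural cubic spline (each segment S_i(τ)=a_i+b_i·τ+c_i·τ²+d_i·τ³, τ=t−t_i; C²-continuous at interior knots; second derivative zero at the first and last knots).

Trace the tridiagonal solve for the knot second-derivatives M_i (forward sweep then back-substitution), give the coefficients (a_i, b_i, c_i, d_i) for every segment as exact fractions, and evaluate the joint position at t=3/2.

Δ: Δ0=1, Δ1=2
row 1: diag=6, rhs=6; c'=1/6, d'=1
back: M1=1
M: M0=0, M1=1, M2=0
seg 0: a=-1, c=M0/2=0, d=(M1−M0)/(6·2)=1/12, b=Δ0−h0·(2M0+M1)/6=2/3
seg 1: a=1, c=M1/2=1/2, d=(M2−M1)/(6·1)=-1/6, b=Δ1−h1·(2M1+M2)/6=5/3
t_q=3/2 → seg 0, τ=3/2; S=-1+2/3·τ+0·τ²+1/12·τ³=9/32

  seg 0: a=-1 b=2/3 c=0 d=1/12
  seg 1: a=1 b=5/3 c=1/2 d=-1/6
S(3/2) = 9/32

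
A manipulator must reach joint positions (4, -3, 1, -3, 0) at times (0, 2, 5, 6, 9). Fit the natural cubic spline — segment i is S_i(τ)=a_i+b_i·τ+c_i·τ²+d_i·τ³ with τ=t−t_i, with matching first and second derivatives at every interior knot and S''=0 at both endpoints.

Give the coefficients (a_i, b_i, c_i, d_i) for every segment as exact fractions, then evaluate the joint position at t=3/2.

Δ: Δ0=-7/2, Δ1=4/3, Δ2=-4, Δ3=1
row 1: diag=10, rhs=29; c'=3/10, d'=29/10
row 2: denom=8−3·3/10=71/10; d'=(-32−3·29/10)/(71/10)=-407/71
row 3: denom=8−1·10/71=558/71; d'=(30−1·-407/71)/(558/71)=2537/558
back: M3=2537/558
back: M2=-407/71−10/71·2537/558=-1778/279
back: M1=29/10−3/10·-1778/279=895/186
M: M0=0, M1=895/186, M2=-1778/279, M3=2537/558, M4=0
seg 0: a=4, c=M0/2=0, d=(M1−M0)/(6·2)=895/2232, b=Δ0−h0·(2M0+M1)/6=-1424/279
seg 1: a=-3, c=M1/2=895/372, d=(M2−M1)/(6·3)=-6241/10044, b=Δ1−h1·(2M1+M2)/6=-163/558
seg 2: a=1, c=M2/2=-889/279, d=(M3−M2)/(6·1)=677/372, b=Δ2−h2·(2M2+M3)/6=-2939/1116
seg 3: a=-3, c=M3/2=2537/1116, d=(M4−M3)/(6·3)=-2537/10044, b=Δ3−h3·(2M3+M4)/6=-1979/558
t_q=3/2 → seg 0, τ=3/2; S=4+-1424/279·τ+0·τ²+895/2232·τ³=-13705/5952

  seg 0: a=4 b=-1424/279 c=0 d=895/2232
  seg 1: a=-3 b=-163/558 c=895/372 d=-6241/10044
  seg 2: a=1 b=-2939/1116 c=-889/279 d=677/372
  seg 3: a=-3 b=-1979/558 c=2537/1116 d=-2537/10044
S(3/2) = -13705/5952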